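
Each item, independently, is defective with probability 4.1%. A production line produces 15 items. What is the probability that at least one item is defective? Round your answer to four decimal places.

P(at least one) = 1 − P(none) = 1 − (1 − 0.041)^15
= 1 − 0.533678 = 0.466322

0.4663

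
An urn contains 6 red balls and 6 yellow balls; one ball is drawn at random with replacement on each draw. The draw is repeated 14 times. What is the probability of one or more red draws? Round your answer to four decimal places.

0.9999

P(at least one) = 1 − P(none) = 1 − (1 − 0.50)^14
= 1 − 0.000061 = 0.999939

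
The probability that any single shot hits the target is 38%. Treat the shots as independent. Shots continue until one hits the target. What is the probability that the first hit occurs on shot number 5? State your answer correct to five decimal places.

Geometric (trials to first success), p = 0.38.
P(Y = 5) = (1−p)^4 · p = 0.14776 · 0.38 = 0.0561501

0.05615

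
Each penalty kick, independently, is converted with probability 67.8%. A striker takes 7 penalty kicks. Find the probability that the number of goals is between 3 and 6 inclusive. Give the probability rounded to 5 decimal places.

0.89508

X ~ Binomial(7, 0.678); P(3 ≤ X ≤ 6) = Σ C(7,k) p^k (1−p)^(7−k) over k:
  k=3: C(7,3)·0.678^3·0.322^4 = 0.1172683
  k=4: C(7,4)·0.678^4·0.322^3 = 0.2469190
  k=5: C(7,5)·0.678^5·0.322^2 = 0.3119461
  k=6: C(7,6)·0.678^6·0.322^1 = 0.2189435
Total = 0.8950768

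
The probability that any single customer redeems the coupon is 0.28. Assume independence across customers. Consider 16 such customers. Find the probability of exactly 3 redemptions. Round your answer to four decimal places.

0.1718

X ~ Binomial(n=16, p=0.28).
P(X=3) = C(16,3) · p^3 · (1−p)^13
= 560 · 0.021952 · 0.013974 = 0.171785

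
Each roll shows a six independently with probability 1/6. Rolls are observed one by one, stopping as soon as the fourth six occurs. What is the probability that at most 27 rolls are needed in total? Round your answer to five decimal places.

Finishing within 27 rolls ⇔ at least 4 successes in the first 27. With X ~ Binomial(27, 0.166667), P(Y ≤ 27) = 1 − P(X ≤ 3).
  k=0: C(27,0)·0.166667^0·0.833333^27 = 0.0072796
  k=1: C(27,1)·0.166667^1·0.833333^26 = 0.0393097
  k=2: C(27,2)·0.166667^2·0.833333^25 = 0.1022053
  k=3: C(27,3)·0.166667^3·0.833333^24 = 0.1703422
1 − 0.3191368 = 0.6808632

0.68086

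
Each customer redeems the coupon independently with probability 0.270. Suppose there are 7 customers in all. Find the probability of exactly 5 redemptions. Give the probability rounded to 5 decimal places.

0.01606

X ~ Binomial(n=7, p=0.27).
P(X=5) = C(7,5) · p^5 · (1−p)^2
= 21 · 0.0014349 · 0.5329 = 0.0160577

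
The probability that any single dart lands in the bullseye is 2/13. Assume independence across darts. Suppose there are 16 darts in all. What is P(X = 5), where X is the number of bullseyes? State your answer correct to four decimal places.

0.0599

X ~ Binomial(n=16, p=0.153846).
P(X=5) = C(16,5) · p^5 · (1−p)^11
= 4368 · 8.6185e-05 · 0.1592 = 0.059932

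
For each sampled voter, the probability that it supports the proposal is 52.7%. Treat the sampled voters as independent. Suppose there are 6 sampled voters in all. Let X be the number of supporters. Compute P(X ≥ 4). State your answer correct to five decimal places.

X ~ Binomial(6, 0.527); P(X ≥ 4) = Σ C(6,k) p^k (1−p)^(6−k) over k:
  k=4: C(6,4)·0.527^4·0.473^2 = 0.2588547
  k=5: C(6,5)·0.527^5·0.473^1 = 0.1153627
  k=6: C(6,6)·0.527^6·0.473^0 = 0.0214222
Total = 0.3956396

0.39564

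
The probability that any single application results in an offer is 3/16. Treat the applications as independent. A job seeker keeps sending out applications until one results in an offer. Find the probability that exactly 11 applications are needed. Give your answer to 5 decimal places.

0.02351

Geometric (trials to first success), p = 0.1875.
P(Y = 11) = (1−p)^10 · p = 0.12538 · 0.1875 = 0.0235090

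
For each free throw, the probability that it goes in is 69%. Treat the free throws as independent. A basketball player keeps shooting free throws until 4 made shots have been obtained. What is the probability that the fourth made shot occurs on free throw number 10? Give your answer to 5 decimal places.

Y = trial on which the fourth success occurs; negative binomial, r=4, p=0.69.
P(Y=10) = C(9,3) · p^4 · (1−p)^6
= 84 · 0.22667 · 0.0008875 = 0.0168984

0.01690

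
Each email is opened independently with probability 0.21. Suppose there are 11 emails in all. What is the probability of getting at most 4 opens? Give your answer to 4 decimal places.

0.9393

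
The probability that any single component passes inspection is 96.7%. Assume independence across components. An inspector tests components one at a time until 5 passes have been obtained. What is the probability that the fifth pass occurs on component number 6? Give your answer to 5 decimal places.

0.13951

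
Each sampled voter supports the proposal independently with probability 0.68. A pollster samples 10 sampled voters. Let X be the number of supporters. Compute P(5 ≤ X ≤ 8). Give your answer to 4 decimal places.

X ~ Binomial(10, 0.68); P(5 ≤ X ≤ 8) = Σ C(10,k) p^k (1−p)^(10−k) over k:
  k=5: C(10,5)·0.68^5·0.32^5 = 0.122941
  k=6: C(10,6)·0.68^6·0.32^4 = 0.217707
  k=7: C(10,7)·0.68^7·0.32^3 = 0.264359
  k=8: C(10,8)·0.68^8·0.32^2 = 0.210661
Total = 0.815667

0.8157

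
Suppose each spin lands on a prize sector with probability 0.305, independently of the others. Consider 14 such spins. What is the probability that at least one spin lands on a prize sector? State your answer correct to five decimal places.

0.99387

P(at least one) = 1 − P(none) = 1 − (1 − 0.305)^14
= 1 − 0.0061346 = 0.9938654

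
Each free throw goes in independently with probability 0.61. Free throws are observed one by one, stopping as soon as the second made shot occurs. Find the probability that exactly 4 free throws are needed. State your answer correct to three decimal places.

0.170

Y = trial on which the second success occurs; negative binomial, r=2, p=0.61.
P(Y=4) = C(3,1) · p^2 · (1−p)^2
= 3 · 0.3721 · 0.1521 = 0.16979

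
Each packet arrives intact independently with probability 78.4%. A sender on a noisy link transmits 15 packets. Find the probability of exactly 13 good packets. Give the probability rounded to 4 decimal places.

0.2071

X ~ Binomial(n=15, p=0.784).
P(X=13) = C(15,13) · p^13 · (1−p)^2
= 105 · 0.042277 · 0.046656 = 0.207112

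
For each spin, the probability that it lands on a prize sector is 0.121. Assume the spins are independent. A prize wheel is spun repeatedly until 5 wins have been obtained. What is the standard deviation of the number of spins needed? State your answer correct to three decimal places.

17.326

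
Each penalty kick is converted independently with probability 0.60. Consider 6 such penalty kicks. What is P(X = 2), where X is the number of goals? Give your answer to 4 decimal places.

0.1382

X ~ Binomial(n=6, p=0.60).
P(X=2) = C(6,2) · p^2 · (1−p)^4
= 15 · 0.36 · 0.0256 = 0.138240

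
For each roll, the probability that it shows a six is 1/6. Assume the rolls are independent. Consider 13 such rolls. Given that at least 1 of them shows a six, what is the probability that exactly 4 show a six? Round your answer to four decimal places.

0.1179

X ~ Binomial(13, 0.166667). Want P(X=4 | X≥1) = P(X=4) / P(X≥1).
P(X=4) = C(13,4)·0.166667^4·0.833333^9 = 0.106923
P(X≥1) = 1 − 0.093464 = 0.906536
Ratio = 0.106923 / 0.906536 = 0.117946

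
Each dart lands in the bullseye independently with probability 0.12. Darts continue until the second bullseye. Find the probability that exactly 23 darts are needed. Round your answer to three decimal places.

0.022

Y = trial on which the second success occurs; negative binomial, r=2, p=0.12.
P(Y=23) = C(22,1) · p^2 · (1−p)^21
= 22 · 0.0144 · 0.068255 = 0.02162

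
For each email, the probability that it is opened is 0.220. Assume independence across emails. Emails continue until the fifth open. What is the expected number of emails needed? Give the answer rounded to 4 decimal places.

Y = total emails until the fifth success; negative binomial with r=5, p=0.22.
E[Y] = r / p = 5 / 0.22 = 22.727273

22.7273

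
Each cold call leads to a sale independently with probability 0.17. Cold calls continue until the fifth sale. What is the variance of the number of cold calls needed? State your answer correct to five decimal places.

143.59862

Y = total cold calls until the fifth success; negative binomial with r=5, p=0.17.
Var(Y) = r(1−p)/p² = 5·0.83 / 0.17² = 143.5986159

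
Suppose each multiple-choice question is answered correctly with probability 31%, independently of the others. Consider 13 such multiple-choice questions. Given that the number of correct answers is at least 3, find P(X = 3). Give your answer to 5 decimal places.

X ~ Binomial(13, 0.31). Want P(X=3 | X≥3) = P(X=3) / P(X≥3).
P(X=3) = C(13,3)·0.31^3·0.69^10 = 0.2084213
P(X≥3) = 1 − 0.0080360 − 0.0469347 − 0.1265197 = 0.8185097
Ratio = 0.2084213 / 0.8185097 = 0.2546351

0.25464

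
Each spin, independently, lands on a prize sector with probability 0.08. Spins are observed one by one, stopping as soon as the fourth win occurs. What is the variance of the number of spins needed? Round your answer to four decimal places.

Y = total spins until the fourth success; negative binomial with r=4, p=0.08.
Var(Y) = r(1−p)/p² = 4·0.92 / 0.08² = 575.000000

575.0000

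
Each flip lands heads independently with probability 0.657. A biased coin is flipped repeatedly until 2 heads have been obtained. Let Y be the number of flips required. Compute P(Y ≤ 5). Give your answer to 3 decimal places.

0.950

Finishing within 5 flips ⇔ at least 2 successes in the first 5. With X ~ Binomial(5, 0.657), P(Y ≤ 5) = 1 − P(X ≤ 1).
  k=0: C(5,0)·0.657^0·0.343^5 = 0.00475
  k=1: C(5,1)·0.657^1·0.343^4 = 0.04547
1 − 0.05022 = 0.94978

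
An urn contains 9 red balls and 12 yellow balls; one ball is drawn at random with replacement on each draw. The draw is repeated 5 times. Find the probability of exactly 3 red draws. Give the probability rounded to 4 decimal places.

X ~ Binomial(n=5, p=0.428571).
P(X=3) = C(5,3) · p^3 · (1−p)^2
= 10 · 0.078717 · 0.32653 = 0.257036

0.2570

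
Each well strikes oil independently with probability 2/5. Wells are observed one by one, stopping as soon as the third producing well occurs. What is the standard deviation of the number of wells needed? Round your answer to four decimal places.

3.3541

Y = total wells until the third success; negative binomial with r=3, p=0.40.
SD(Y) = √[r(1−p)/p²] = √(11.250000) = 3.354102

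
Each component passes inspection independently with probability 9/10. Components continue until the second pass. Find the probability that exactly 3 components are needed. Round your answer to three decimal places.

0.162

Y = trial on which the second success occurs; negative binomial, r=2, p=0.90.
P(Y=3) = C(2,1) · p^2 · (1−p)^1
= 2 · 0.81 · 0.1 = 0.16200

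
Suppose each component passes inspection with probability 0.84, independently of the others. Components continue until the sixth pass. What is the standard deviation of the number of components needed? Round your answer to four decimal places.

Y = total components until the sixth success; negative binomial with r=6, p=0.84.
SD(Y) = √[r(1−p)/p²] = √(1.360544) = 1.166424

1.1664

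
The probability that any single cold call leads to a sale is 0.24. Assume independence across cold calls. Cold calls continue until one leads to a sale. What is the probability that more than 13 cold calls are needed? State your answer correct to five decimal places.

0.02822

Y = number of cold calls to the first success; geometric, p = 0.24.
P(Y > 13) = P(first 13 all fail) = (1−p)^13 = 0.0282213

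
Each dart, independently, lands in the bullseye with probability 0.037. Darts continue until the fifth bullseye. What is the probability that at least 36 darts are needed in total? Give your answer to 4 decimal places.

0.9911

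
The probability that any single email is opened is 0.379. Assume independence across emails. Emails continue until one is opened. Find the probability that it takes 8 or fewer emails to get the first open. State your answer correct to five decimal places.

0.97788

Y = number of emails to the first success; geometric, p = 0.379.
P(Y ≤ 8) = 1 − (1−p)^8 = 1 − 0.0221173 = 0.9778827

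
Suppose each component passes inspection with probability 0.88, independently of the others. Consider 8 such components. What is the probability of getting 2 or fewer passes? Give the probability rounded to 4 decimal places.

X ~ Binomial(8, 0.88); P(X ≤ 2) = Σ C(8,k) p^k (1−p)^(8−k) over k:
  k=0: C(8,0)·0.88^0·0.12^8 = 0.000000
  k=1: C(8,1)·0.88^1·0.12^7 = 0.000003
  k=2: C(8,2)·0.88^2·0.12^6 = 0.000065
Total = 0.000067

0.0001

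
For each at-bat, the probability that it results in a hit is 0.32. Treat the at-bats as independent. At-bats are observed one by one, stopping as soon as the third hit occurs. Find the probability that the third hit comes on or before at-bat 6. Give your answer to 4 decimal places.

Finishing within 6 at-bats ⇔ at least 3 successes in the first 6. With X ~ Binomial(6, 0.32), P(Y ≤ 6) = 1 − P(X ≤ 2).
  k=0: C(6,0)·0.32^0·0.68^6 = 0.098867
  k=1: C(6,1)·0.32^1·0.68^5 = 0.279155
  k=2: C(6,2)·0.32^2·0.68^4 = 0.328418
1 − 0.706441 = 0.293559

0.2936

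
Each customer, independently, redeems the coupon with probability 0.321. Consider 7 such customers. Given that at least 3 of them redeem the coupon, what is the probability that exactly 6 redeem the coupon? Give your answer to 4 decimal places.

0.0130

X ~ Binomial(7, 0.321). Want P(X=6 | X≥3) = P(X=6) / P(X≥3).
P(X=6) = C(7,6)·0.321^6·0.679^1 = 0.005200
P(X≥3) = 1 − 0.066541 − 0.220202 − 0.312304 = 0.400952
Ratio = 0.005200 / 0.400952 = 0.012969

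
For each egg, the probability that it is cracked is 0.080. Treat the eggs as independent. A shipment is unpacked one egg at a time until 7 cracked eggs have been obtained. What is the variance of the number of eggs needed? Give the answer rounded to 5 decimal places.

1006.25000

Y = total eggs until the seventh success; negative binomial with r=7, p=0.08.
Var(Y) = r(1−p)/p² = 7·0.92 / 0.08² = 1006.2500000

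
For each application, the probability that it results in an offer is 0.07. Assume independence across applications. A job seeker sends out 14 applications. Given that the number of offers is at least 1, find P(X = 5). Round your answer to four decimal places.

X ~ Binomial(14, 0.07). Want P(X=5 | X≥1) = P(X=5) / P(X≥1).
P(X=5) = C(14,5)·0.07^5·0.93^9 = 0.001751
P(X≥1) = 1 − 0.362044 = 0.637956
Ratio = 0.001751 / 0.637956 = 0.002745

0.0027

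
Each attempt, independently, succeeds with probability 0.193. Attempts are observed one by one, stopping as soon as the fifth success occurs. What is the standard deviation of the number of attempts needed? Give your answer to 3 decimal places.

10.408

Y = total attempts until the fifth success; negative binomial with r=5, p=0.193.
SD(Y) = √[r(1−p)/p²] = √(108.32506) = 10.40793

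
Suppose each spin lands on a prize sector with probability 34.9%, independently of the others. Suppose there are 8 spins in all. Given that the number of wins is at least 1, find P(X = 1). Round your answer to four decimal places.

0.1430

X ~ Binomial(8, 0.349). Want P(X=1 | X≥1) = P(X=1) / P(X≥1).
P(X=1) = C(8,1)·0.349^1·0.651^7 = 0.138351
P(X≥1) = 1 − 0.032259 = 0.967741
Ratio = 0.138351 / 0.967741 = 0.142963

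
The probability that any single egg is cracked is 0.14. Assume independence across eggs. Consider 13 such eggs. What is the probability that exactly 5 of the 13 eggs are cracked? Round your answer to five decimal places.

X ~ Binomial(n=13, p=0.14).
P(X=5) = C(13,5) · p^5 · (1−p)^8
= 1287 · 5.3782e-05 · 0.29922 = 0.0207113

0.02071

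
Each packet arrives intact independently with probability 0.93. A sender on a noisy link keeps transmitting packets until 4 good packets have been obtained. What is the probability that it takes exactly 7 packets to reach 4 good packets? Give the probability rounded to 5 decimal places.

Y = trial on which the fourth success occurs; negative binomial, r=4, p=0.93.
P(Y=7) = C(6,3) · p^4 · (1−p)^3
= 20 · 0.74805 · 0.000343 = 0.0051316

0.00513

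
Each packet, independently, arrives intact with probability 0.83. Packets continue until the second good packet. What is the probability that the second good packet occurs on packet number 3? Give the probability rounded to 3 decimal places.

0.234

Y = trial on which the second success occurs; negative binomial, r=2, p=0.83.
P(Y=3) = C(2,1) · p^2 · (1−p)^1
= 2 · 0.6889 · 0.17 = 0.23423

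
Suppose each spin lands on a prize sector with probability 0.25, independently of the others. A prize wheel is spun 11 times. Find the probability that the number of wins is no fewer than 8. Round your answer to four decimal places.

0.0012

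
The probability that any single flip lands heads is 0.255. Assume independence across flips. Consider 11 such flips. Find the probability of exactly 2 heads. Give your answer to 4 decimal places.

X ~ Binomial(n=11, p=0.255).
P(X=2) = C(11,2) · p^2 · (1−p)^9
= 55 · 0.065025 · 0.070698 = 0.252842

0.2528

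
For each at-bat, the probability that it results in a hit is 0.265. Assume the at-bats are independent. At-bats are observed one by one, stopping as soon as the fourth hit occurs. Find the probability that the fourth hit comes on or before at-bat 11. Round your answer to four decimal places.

0.3287

Finishing within 11 at-bats ⇔ at least 4 successes in the first 11. With X ~ Binomial(11, 0.265), P(Y ≤ 11) = 1 − P(X ≤ 3).
  k=0: C(11,0)·0.265^0·0.735^11 = 0.033819
  k=1: C(11,1)·0.265^1·0.735^10 = 0.134126
  k=2: C(11,2)·0.265^2·0.735^9 = 0.241791
  k=3: C(11,3)·0.265^3·0.735^8 = 0.261529
1 − 0.671265 = 0.328735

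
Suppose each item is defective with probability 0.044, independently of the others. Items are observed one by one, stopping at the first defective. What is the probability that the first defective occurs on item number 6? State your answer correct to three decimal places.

0.035

Geometric (trials to first success), p = 0.044.
P(Y = 6) = (1−p)^5 · p = 0.79853 · 0.044 = 0.03514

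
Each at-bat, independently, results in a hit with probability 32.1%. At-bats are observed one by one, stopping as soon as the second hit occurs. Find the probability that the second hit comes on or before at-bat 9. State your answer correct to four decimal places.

0.8388

Finishing within 9 at-bats ⇔ at least 2 successes in the first 9. With X ~ Binomial(9, 0.321), P(Y ≤ 9) = 1 − P(X ≤ 1).
  k=0: C(9,0)·0.321^0·0.679^9 = 0.030678
  k=1: C(9,1)·0.321^1·0.679^8 = 0.130529
1 − 0.161207 = 0.838793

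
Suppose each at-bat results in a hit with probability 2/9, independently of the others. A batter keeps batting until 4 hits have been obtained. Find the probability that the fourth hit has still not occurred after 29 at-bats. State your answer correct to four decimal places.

0.0873

Needing more than 29 at-bats ⇔ fewer than 4 successes in the first 29. With X ~ Binomial(29, 0.222222), P(Y > 29) = P(X ≤ 3).
  k=0: C(29,0)·0.222222^0·0.777778^29 = 0.000684
  k=1: C(29,1)·0.222222^1·0.777778^28 = 0.005664
  k=2: C(29,2)·0.222222^2·0.777778^27 = 0.022657
  k=3: C(29,3)·0.222222^3·0.777778^26 = 0.058261
P(X ≤ 3) = 0.087265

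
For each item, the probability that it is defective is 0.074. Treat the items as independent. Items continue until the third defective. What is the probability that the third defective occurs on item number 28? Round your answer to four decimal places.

Y = trial on which the third success occurs; negative binomial, r=3, p=0.074.
P(Y=28) = C(27,2) · p^3 · (1−p)^25
= 351 · 0.00040522 · 0.14631 = 0.020810

0.0208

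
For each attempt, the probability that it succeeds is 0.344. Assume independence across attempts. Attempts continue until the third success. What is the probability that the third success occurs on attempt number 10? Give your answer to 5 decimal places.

0.07661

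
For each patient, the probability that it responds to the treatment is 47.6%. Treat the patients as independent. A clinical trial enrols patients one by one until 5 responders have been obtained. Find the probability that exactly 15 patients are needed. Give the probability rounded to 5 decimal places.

0.03818

Y = trial on which the fifth success occurs; negative binomial, r=5, p=0.476.
P(Y=15) = C(14,4) · p^5 · (1−p)^10
= 1001 · 0.024436 · 0.0015607 = 0.0381752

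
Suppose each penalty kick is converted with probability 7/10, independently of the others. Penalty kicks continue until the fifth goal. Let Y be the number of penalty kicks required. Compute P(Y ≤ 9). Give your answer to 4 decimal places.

0.9012

Finishing within 9 penalty kicks ⇔ at least 5 successes in the first 9. With X ~ Binomial(9, 0.70), P(Y ≤ 9) = 1 − P(X ≤ 4).
  k=0: C(9,0)·0.70^0·0.30^9 = 0.000020
  k=1: C(9,1)·0.70^1·0.30^8 = 0.000413
  k=2: C(9,2)·0.70^2·0.30^7 = 0.003858
  k=3: C(9,3)·0.70^3·0.30^6 = 0.021004
  k=4: C(9,4)·0.70^4·0.30^5 = 0.073514
1 − 0.098809 = 0.901191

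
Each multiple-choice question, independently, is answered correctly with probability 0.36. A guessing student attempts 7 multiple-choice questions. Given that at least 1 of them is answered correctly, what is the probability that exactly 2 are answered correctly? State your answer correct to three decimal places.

0.306

X ~ Binomial(7, 0.36). Want P(X=2 | X≥1) = P(X=2) / P(X≥1).
P(X=2) = C(7,2)·0.36^2·0.64^5 = 0.29223
P(X≥1) = 1 − 0.04398 = 0.95602
Ratio = 0.29223 / 0.95602 = 0.30567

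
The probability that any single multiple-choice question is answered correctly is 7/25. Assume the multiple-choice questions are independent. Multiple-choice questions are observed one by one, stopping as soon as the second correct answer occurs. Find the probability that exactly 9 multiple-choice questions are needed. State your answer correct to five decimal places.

Y = trial on which the second success occurs; negative binomial, r=2, p=0.28.
P(Y=9) = C(8,1) · p^2 · (1−p)^7
= 8 · 0.0784 · 0.10031 = 0.0629120

0.06291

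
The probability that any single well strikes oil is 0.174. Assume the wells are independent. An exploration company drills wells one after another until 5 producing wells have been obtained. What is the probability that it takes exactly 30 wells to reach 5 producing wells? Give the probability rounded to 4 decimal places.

0.0318

Y = trial on which the fifth success occurs; negative binomial, r=5, p=0.174.
P(Y=30) = C(29,4) · p^5 · (1−p)^25
= 23751 · 0.00015949 · 0.0084043 = 0.031837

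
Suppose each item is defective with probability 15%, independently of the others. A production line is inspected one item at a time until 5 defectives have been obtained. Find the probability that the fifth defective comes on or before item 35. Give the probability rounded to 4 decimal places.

0.6193

Finishing within 35 items ⇔ at least 5 successes in the first 35. With X ~ Binomial(35, 0.15), P(Y ≤ 35) = 1 − P(X ≤ 4).
  k=0: C(35,0)·0.15^0·0.85^35 = 0.003386
  k=1: C(35,1)·0.15^1·0.85^34 = 0.020912
  k=2: C(35,2)·0.15^2·0.85^33 = 0.062737
  k=3: C(35,3)·0.15^3·0.85^32 = 0.121784
  k=4: C(35,4)·0.15^4·0.85^31 = 0.171930
1 − 0.380749 = 0.619251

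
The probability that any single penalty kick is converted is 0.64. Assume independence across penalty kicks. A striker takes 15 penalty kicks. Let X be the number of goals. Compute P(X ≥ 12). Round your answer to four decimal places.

X ~ Binomial(15, 0.64); P(X ≥ 12) = Σ C(15,k) p^k (1−p)^(15−k) over k:
  k=12: C(15,12)·0.64^12·0.36^3 = 0.100249
  k=13: C(15,13)·0.64^13·0.36^2 = 0.041128
  k=14: C(15,14)·0.64^14·0.36^1 = 0.010445
  k=15: C(15,15)·0.64^15·0.36^0 = 0.001238
Total = 0.153059

0.1531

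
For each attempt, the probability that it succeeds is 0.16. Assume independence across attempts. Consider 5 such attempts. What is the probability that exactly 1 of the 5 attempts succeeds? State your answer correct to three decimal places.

0.398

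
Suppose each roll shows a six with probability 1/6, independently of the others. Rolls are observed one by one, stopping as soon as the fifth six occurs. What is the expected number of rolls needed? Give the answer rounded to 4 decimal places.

30.0000

Y = total rolls until the fifth success; negative binomial with r=5, p=0.166667.
E[Y] = r / p = 5 / 0.166667 = 30.000000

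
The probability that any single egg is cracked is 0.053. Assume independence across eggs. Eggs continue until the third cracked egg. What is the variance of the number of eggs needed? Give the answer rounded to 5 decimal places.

1011.39195

Y = total eggs until the third success; negative binomial with r=3, p=0.053.
Var(Y) = r(1−p)/p² = 3·0.947 / 0.053² = 1011.3919544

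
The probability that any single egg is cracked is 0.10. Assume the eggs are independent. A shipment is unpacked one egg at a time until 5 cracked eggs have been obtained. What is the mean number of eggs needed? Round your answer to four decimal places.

Y = total eggs until the fifth success; negative binomial with r=5, p=0.10.
E[Y] = r / p = 5 / 0.10 = 50.000000

50.0000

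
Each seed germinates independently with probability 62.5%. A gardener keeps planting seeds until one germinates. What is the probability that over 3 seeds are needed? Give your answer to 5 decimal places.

Y = number of seeds to the first success; geometric, p = 0.625.
P(Y > 3) = P(first 3 all fail) = (1−p)^3 = 0.0527344

0.05273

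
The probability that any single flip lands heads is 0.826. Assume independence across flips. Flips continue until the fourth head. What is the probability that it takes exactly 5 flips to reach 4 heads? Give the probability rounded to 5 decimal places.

Y = trial on which the fourth success occurs; negative binomial, r=4, p=0.826.
P(Y=5) = C(4,3) · p^4 · (1−p)^1
= 4 · 0.4655 · 0.174 = 0.3239884

0.32399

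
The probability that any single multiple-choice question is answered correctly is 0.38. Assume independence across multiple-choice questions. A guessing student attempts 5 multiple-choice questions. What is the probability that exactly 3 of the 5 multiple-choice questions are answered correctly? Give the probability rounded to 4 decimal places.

0.2109

X ~ Binomial(n=5, p=0.38).
P(X=3) = C(5,3) · p^3 · (1−p)^2
= 10 · 0.054872 · 0.3844 = 0.210928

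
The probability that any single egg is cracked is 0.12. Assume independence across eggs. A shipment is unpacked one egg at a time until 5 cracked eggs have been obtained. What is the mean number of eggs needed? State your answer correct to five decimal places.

Y = total eggs until the fifth success; negative binomial with r=5, p=0.12.
E[Y] = r / p = 5 / 0.12 = 41.6666667

41.66667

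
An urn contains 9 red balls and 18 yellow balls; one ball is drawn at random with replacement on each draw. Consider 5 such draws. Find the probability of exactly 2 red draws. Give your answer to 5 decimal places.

0.32922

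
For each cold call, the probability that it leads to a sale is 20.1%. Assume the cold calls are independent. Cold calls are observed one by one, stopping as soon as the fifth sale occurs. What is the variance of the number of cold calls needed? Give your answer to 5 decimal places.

Y = total cold calls until the fifth success; negative binomial with r=5, p=0.201.
Var(Y) = r(1−p)/p² = 5·0.799 / 0.201² = 98.8836910

98.88369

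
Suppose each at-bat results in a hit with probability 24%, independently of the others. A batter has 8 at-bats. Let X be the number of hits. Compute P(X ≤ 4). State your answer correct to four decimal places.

0.9770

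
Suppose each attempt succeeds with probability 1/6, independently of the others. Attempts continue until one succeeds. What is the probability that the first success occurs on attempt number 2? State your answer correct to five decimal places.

Geometric (trials to first success), p = 0.166667.
P(Y = 2) = (1−p)^1 · p = 0.83333 · 0.166667 = 0.1388889

0.13889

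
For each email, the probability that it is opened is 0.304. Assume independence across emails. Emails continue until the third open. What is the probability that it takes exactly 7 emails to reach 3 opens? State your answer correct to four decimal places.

0.0989

Y = trial on which the third success occurs; negative binomial, r=3, p=0.304.
P(Y=7) = C(6,2) · p^3 · (1−p)^4
= 15 · 0.028094 · 0.23466 = 0.098889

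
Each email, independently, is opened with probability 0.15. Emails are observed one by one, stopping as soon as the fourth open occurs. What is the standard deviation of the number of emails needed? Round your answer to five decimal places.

Y = total emails until the fourth success; negative binomial with r=4, p=0.15.
SD(Y) = √[r(1−p)/p²] = √(151.1111111) = 12.2927259

12.29273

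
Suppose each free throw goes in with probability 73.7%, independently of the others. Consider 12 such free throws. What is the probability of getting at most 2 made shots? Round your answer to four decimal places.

X ~ Binomial(12, 0.737); P(X ≤ 2) = Σ C(12,k) p^k (1−p)^(12−k) over k:
  k=0: C(12,0)·0.737^0·0.263^12 = 0.000000
  k=1: C(12,1)·0.737^1·0.263^11 = 0.000004
  k=2: C(12,2)·0.737^2·0.263^10 = 0.000057
Total = 0.000061

0.0001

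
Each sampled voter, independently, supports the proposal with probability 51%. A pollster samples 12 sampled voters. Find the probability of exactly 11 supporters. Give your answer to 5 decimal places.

X ~ Binomial(n=12, p=0.51).
P(X=11) = C(12,11) · p^11 · (1−p)^1
= 12 · 0.00060712 · 0.49 = 0.0035698

0.00357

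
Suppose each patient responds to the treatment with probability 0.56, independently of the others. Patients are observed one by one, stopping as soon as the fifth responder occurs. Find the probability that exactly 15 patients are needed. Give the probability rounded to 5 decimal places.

0.01499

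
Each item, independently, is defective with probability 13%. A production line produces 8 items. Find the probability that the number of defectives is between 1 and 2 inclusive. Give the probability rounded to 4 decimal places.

X ~ Binomial(8, 0.13); P(1 ≤ X ≤ 2) = Σ C(8,k) p^k (1−p)^(8−k) over k:
  k=1: C(8,1)·0.13^1·0.87^7 = 0.392345
  k=2: C(8,2)·0.13^2·0.87^6 = 0.205192
Total = 0.597537

0.5975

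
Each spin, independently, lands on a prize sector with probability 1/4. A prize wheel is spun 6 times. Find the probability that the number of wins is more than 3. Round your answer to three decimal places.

X ~ Binomial(6, 0.25); P(X ≥ 4) = Σ C(6,k) p^k (1−p)^(6−k) over k:
  k=4: C(6,4)·0.25^4·0.75^2 = 0.03296
  k=5: C(6,5)·0.25^5·0.75^1 = 0.00439
  k=6: C(6,6)·0.25^6·0.75^0 = 0.00024
Total = 0.03760

0.038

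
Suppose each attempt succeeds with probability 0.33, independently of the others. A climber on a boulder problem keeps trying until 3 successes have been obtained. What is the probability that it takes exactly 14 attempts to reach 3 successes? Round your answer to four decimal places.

Y = trial on which the third success occurs; negative binomial, r=3, p=0.33.
P(Y=14) = C(13,2) · p^3 · (1−p)^11
= 78 · 0.035937 · 0.012213 = 0.034234

0.0342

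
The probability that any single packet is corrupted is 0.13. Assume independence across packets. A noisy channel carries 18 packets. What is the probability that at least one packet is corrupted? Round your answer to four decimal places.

0.9185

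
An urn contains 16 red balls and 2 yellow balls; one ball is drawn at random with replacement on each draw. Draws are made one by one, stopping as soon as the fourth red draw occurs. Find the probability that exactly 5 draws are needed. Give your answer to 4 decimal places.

Y = trial on which the fourth success occurs; negative binomial, r=4, p=0.888889.
P(Y=5) = C(4,3) · p^4 · (1−p)^1
= 4 · 0.6243 · 0.11111 = 0.277464

0.2775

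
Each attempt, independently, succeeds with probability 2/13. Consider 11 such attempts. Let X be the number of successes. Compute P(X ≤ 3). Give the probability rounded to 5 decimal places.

0.92494

X ~ Binomial(11, 0.153846); P(X ≤ 3) = Σ C(11,k) p^k (1−p)^(11−k) over k:
  k=0: C(11,0)·0.153846^0·0.846154^11 = 0.1591999
  k=1: C(11,1)·0.153846^1·0.846154^10 = 0.3183997
  k=2: C(11,2)·0.153846^2·0.846154^9 = 0.2894543
  k=3: C(11,3)·0.153846^3·0.846154^8 = 0.1578842
Total = 0.9249380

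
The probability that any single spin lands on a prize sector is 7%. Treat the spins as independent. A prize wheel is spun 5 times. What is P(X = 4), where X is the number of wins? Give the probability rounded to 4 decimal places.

0.0001

X ~ Binomial(n=5, p=0.07).
P(X=4) = C(5,4) · p^4 · (1−p)^1
= 5 · 2.401e-05 · 0.93 = 0.000112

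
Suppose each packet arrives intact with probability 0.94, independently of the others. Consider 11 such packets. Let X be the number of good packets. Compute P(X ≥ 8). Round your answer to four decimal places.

X ~ Binomial(11, 0.94); P(X ≥ 8) = Σ C(11,k) p^k (1−p)^(11−k) over k:
  k=8: C(11,8)·0.94^8·0.06^3 = 0.021725
  k=9: C(11,9)·0.94^9·0.06^2 = 0.113453
  k=10: C(11,10)·0.94^10·0.06^1 = 0.355486
  k=11: C(11,11)·0.94^11·0.06^0 = 0.506298
Total = 0.996962

0.9970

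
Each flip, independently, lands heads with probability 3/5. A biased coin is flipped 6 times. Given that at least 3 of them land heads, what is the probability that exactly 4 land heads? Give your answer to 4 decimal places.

0.3789

X ~ Binomial(6, 0.60). Want P(X=4 | X≥3) = P(X=4) / P(X≥3).
P(X=4) = C(6,4)·0.60^4·0.40^2 = 0.311040
P(X≥3) = 1 − 0.004096 − 0.036864 − 0.138240 = 0.820800
Ratio = 0.311040 / 0.820800 = 0.378947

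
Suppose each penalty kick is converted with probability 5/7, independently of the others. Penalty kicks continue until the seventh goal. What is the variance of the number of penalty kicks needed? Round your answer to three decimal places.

Y = total penalty kicks until the seventh success; negative binomial with r=7, p=0.714286.
Var(Y) = r(1−p)/p² = 7·0.285714 / 0.714286² = 3.92000

3.920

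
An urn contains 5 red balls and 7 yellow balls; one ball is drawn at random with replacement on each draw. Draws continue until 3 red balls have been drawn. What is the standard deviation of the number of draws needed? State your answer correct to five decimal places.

Y = total draws until the third success; negative binomial with r=3, p=0.416667.
SD(Y) = √[r(1−p)/p²] = √(10.0800000) = 3.1749016

3.17490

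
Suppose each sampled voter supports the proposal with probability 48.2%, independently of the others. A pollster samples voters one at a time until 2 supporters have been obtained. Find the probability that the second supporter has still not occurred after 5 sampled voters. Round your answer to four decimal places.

0.2108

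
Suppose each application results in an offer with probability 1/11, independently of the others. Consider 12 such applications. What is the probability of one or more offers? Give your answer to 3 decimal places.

0.681

P(at least one) = 1 − P(none) = 1 − (1 − 0.090909)^12
= 1 − 0.31863 = 0.68137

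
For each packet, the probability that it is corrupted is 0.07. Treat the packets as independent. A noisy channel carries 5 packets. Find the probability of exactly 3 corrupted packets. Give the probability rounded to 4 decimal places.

X ~ Binomial(n=5, p=0.07).
P(X=3) = C(5,3) · p^3 · (1−p)^2
= 10 · 0.000343 · 0.8649 = 0.002967

0.0030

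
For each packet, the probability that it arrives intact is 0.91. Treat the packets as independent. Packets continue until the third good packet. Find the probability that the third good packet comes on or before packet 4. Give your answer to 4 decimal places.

Finishing within 4 packets ⇔ at least 3 successes in the first 4. With X ~ Binomial(4, 0.91), P(Y ≤ 4) = 1 − P(X ≤ 2).
  k=0: C(4,0)·0.91^0·0.09^4 = 0.000066
  k=1: C(4,1)·0.91^1·0.09^3 = 0.002654
  k=2: C(4,2)·0.91^2·0.09^2 = 0.040246
1 − 0.042965 = 0.957035

0.9570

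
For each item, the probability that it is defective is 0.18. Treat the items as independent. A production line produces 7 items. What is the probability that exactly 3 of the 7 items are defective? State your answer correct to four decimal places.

0.0923

X ~ Binomial(n=7, p=0.18).
P(X=3) = C(7,3) · p^3 · (1−p)^4
= 35 · 0.005832 · 0.45212 = 0.092287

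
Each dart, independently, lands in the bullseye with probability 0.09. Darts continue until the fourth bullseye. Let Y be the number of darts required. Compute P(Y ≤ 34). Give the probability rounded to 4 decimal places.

0.3667

Finishing within 34 darts ⇔ at least 4 successes in the first 34. With X ~ Binomial(34, 0.09), P(Y ≤ 34) = 1 − P(X ≤ 3).
  k=0: C(34,0)·0.09^0·0.91^34 = 0.040496
  k=1: C(34,1)·0.09^1·0.91^33 = 0.136172
  k=2: C(34,2)·0.09^2·0.91^32 = 0.222215
  k=3: C(34,3)·0.09^3·0.91^31 = 0.234424
1 − 0.633306 = 0.366694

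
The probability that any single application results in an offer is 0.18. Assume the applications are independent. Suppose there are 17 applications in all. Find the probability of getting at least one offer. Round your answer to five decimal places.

0.96574

P(at least one) = 1 − P(none) = 1 − (1 − 0.18)^17
= 1 − 0.0342638 = 0.9657362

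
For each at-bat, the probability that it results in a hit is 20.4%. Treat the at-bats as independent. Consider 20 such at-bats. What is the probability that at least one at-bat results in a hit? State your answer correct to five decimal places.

P(at least one) = 1 − P(none) = 1 − (1 − 0.204)^20
= 1 − 0.0104294 = 0.9895706

0.98957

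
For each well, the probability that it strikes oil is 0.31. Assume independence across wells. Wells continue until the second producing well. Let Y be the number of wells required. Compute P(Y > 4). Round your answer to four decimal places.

Needing more than 4 wells ⇔ fewer than 2 successes in the first 4. With X ~ Binomial(4, 0.31), P(Y > 4) = P(X ≤ 1).
  k=0: C(4,0)·0.31^0·0.69^4 = 0.226671
  k=1: C(4,1)·0.31^1·0.69^3 = 0.407351
P(X ≤ 1) = 0.634022

0.6340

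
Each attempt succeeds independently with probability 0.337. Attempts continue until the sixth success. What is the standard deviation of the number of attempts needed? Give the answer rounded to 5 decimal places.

Y = total attempts until the sixth success; negative binomial with r=6, p=0.337.
SD(Y) = √[r(1−p)/p²] = √(35.0271641) = 5.9183751

5.91838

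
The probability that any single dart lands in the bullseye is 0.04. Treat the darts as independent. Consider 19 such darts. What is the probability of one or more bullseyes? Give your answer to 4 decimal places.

0.5396

P(at least one) = 1 − P(none) = 1 − (1 − 0.04)^19
= 1 − 0.460419 = 0.539581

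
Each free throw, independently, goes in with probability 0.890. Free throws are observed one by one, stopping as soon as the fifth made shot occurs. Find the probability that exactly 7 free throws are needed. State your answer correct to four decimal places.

0.1014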